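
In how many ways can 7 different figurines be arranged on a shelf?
7! = 5040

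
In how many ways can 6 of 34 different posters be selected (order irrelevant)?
C(34,6) = 34!/(6!×28!) = 1344904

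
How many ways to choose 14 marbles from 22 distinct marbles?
C(22,14) = 22!/(14!×8!) = 319770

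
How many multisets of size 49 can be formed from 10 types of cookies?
C(49+10-1, 10-1) = C(58, 9) = 10648873950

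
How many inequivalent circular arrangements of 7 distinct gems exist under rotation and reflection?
(7-1)!/2 = 720/2 = 360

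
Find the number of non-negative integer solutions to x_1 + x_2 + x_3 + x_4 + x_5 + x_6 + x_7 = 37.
C(37+7-1, 7-1) = C(43, 6) = 6096454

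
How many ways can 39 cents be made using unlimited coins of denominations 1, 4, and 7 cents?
Coefficient of x^39 in 1/(1-x^1) · 1/(1-x^4) · 1/(1-x^7). Case on j = number of 7-cent coins (j = 0..5); remainder r = 39 - 7j is made from {1,4} in ⌊r/4⌋+1 ways. r = 39, 32, 25, 18, 11, 4 → 10 + 9 + 7 + 5 + 3 + 2 = 36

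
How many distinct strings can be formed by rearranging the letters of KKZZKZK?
7! / (3! × 4!) = 35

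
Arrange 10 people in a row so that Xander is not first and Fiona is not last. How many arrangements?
By inclusion-exclusion: 10! - 2×(10-1)! + (10-2)! = 3628800 - 725760 + 40320 = 2943360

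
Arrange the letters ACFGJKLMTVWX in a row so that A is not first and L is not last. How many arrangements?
By inclusion-exclusion: 12! - 2×(12-1)! + (12-2)! = 479001600 - 79833600 + 3628800 = 402796800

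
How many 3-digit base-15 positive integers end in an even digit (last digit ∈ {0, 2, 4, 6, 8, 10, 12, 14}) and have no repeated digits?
Last∈{0,2,4,6,8,10,12,14}. Last=0: 182. Last nonzero: 7×13×P(13,1) = 1183. Total = 1365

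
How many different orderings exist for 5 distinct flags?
5! = 120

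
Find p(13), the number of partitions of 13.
Pentagonal recurrence p(n) = p(n-1) + p(n-2) - p(n-5) - p(n-7) + p(n-12) + p(n-15) - ... gives p(0..12) = 1, 1, 2, 3, 5, 7, 11, 15, 22, 30, 42, 56, 77. p(13) = p(12) + p(11) - p(8) - p(6) + p(1) = 77 + 56 - 22 - 11 + 1 = 101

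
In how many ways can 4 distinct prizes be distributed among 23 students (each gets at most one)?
P(23,4) = 23!/(23-4)! = 212520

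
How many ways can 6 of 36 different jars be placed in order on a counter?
P(36,6) = 36!/(36-6)! = 1402410240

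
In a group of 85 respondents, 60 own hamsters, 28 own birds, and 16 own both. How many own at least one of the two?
|A∪B| = |A| + |B| - |A∩B| = 60 + 28 - 16 = 72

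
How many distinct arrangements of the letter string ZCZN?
4! / (1! × 2! × 1!) = 12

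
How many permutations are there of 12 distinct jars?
12! = 479001600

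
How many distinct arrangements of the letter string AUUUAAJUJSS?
11! / (2! × 4! × 3! × 2!) = 69300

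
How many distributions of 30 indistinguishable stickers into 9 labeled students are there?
C(30+9-1, 9-1) = C(38, 8) = 48903492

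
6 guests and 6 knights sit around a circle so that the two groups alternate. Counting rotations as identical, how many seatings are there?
Fix one of the guests: (6-1)! ways for the remaining guests, × 6! ways for the knights = 120 × 720 = 86400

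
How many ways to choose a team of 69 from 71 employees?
C(71,69) = 71!/(69!×2!) = 2485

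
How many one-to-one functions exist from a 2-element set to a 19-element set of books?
P(19,2) = 19!/(19-2)! = 342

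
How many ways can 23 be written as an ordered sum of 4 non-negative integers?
C(23+4-1, 4-1) = C(26, 3) = 2600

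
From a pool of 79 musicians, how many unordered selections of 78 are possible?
C(79,78) = 79!/(78!×1!) = 79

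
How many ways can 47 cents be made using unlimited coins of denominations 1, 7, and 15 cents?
Coefficient of x^47 in 1/(1-x^1) · 1/(1-x^7) · 1/(1-x^15). Case on j = number of 15-cent coins (j = 0..3); remainder r = 47 - 15j is made from {1,7} in ⌊r/7⌋+1 ways. r = 47, 32, 17, 2 → 7 + 5 + 3 + 1 = 16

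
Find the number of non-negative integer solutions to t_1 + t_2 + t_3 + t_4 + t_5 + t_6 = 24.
C(24+6-1, 6-1) = C(29, 5) = 118755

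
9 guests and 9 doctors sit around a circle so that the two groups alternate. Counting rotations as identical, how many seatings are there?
Fix one of the guests: (9-1)! ways for the remaining guests, × 9! ways for the doctors = 40320 × 362880 = 14631321600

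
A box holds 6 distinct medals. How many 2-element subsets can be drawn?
C(6,2) = 6!/(2!×4!) = 15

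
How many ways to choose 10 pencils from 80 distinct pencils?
C(80,10) = 80!/(10!×70!) = 1646492110120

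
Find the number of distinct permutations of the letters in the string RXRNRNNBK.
9! / (3! × 1! × 3! × 1! × 1!) = 10080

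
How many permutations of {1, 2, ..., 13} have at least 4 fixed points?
Exactly j fixed points: C(13,j)·!(13-j); sum over j ≥ 4 (derangement numbers via !m = (m-1)·(!(m-1) + !(m-2)): !0..!9 = 1, 0, 1, 2, 9, 44, 265, 1854, 14833, 133496). Σ_{j=4}^{13} C(13,j)·!(13-j) = C(13,4)·!9 + C(13,5)·!8 + C(13,6)·!7 + C(13,7)·!6 + C(13,8)·!5 + C(13,9)·!4 + C(13,10)·!3 + C(13,11)·!2 + C(13,12)·!1 + C(13,13)·!0 = 715·133496 + 1287·14833 + 1716·1854 + 1716·265 + 1287·44 + 715·9 + 286·2 + 78·1 + 13·0 + 1·1 = 118239629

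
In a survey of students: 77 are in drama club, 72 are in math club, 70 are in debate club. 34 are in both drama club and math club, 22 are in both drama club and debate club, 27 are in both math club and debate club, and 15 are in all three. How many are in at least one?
|A∪B∪C| = 77+72+70-34-22-27+15 = 151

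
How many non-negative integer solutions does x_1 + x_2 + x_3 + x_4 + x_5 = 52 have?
C(52+5-1, 5-1) = C(56, 4) = 367290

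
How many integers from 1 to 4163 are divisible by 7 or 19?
⌊4163/7⌋ + ⌊4163/19⌋ - ⌊4163/133⌋ = 594 + 219 - 31 = 782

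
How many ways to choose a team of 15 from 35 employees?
C(35,15) = 35!/(15!×20!) = 3247943160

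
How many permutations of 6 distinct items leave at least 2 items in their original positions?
Exactly j fixed points: C(6,j)·!(6-j); sum over j ≥ 2 (derangement numbers via !m = (m-1)·(!(m-1) + !(m-2)): !0..!4 = 1, 0, 1, 2, 9). Σ_{j=2}^{6} C(6,j)·!(6-j) = C(6,2)·!4 + C(6,3)·!3 + C(6,4)·!2 + C(6,5)·!1 + C(6,6)·!0 = 15·9 + 20·2 + 15·1 + 6·0 + 1·1 = 191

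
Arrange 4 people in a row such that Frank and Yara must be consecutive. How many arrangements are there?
Treat the 2 as one block: (4-2+1)! × 2! = 6 × 2 = 12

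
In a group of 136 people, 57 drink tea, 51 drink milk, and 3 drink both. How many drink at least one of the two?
|A∪B| = |A| + |B| - |A∩B| = 57 + 51 - 3 = 105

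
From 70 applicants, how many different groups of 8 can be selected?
C(70,8) = 70!/(8!×62!) = 9440350920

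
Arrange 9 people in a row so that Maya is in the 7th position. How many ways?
Fix one position: (9-1)! = 40320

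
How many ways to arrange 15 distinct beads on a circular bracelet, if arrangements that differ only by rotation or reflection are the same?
(15-1)!/2 = 87178291200/2 = 43589145600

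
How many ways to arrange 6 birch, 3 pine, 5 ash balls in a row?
14! / (6! × 3! × 5!) = 168168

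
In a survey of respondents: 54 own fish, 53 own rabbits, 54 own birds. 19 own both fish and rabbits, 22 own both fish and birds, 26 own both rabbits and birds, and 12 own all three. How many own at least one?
|A∪B∪C| = 54+53+54-19-22-26+12 = 106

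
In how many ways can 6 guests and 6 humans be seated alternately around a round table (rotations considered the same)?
Fix one of the guests: (6-1)! ways for the remaining guests, × 6! ways for the humans = 120 × 720 = 86400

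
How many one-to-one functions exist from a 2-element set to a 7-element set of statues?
P(7,2) = 7!/(7-2)! = 42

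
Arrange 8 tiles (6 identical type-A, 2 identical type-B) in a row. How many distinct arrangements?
8! / (6! × 2!) = 28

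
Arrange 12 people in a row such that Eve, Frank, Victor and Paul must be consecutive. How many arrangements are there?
Treat the 4 as one block: (12-4+1)! × 4! = 362880 × 24 = 8709120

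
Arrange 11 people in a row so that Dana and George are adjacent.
Treat as block: (11-1)! × 2! = 3628800 × 2 = 7257600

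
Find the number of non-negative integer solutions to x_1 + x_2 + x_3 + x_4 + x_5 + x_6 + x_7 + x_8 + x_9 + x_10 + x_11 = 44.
C(44+11-1, 11-1) = C(54, 10) = 23930713170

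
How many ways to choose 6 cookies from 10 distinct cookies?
C(10,6) = 10!/(6!×4!) = 210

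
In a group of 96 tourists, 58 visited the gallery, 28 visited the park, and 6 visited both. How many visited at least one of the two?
|A∪B| = |A| + |B| - |A∩B| = 58 + 28 - 6 = 80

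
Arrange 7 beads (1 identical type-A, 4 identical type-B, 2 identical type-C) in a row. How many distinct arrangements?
7! / (1! × 4! × 2!) = 105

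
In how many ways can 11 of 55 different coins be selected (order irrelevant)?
C(55,11) = 55!/(11!×44!) = 119653565850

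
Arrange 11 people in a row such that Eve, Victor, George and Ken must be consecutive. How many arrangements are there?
Treat the 4 as one block: (11-4+1)! × 4! = 40320 × 24 = 967680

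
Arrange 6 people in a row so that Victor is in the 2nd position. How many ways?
Fix one position: (6-1)! = 120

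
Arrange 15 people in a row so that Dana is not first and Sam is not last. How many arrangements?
By inclusion-exclusion: 15! - 2×(15-1)! + (15-2)! = 1307674368000 - 174356582400 + 6227020800 = 1139544806400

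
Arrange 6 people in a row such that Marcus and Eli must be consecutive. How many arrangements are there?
Treat the 2 as one block: (6-2+1)! × 2! = 120 × 2 = 240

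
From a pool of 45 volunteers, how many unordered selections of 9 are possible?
C(45,9) = 45!/(9!×36!) = 886163135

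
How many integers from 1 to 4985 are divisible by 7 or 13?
⌊4985/7⌋ + ⌊4985/13⌋ - ⌊4985/91⌋ = 712 + 383 - 54 = 1041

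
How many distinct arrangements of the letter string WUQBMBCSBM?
10! / (1! × 1! × 1! × 2! × 1! × 1! × 3!) = 302400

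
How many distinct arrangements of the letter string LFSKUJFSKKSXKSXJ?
16! / (4! × 4! × 1! × 1! × 2! × 2! × 2!) = 4540536000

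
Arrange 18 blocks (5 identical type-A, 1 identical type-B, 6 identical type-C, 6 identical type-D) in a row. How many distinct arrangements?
18! / (5! × 1! × 6! × 6!) = 102918816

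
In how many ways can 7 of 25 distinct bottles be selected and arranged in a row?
P(25,7) = 25!/(25-7)! = 2422728000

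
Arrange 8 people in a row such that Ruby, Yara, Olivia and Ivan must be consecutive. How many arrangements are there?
Treat the 4 as one block: (8-4+1)! × 4! = 120 × 24 = 2880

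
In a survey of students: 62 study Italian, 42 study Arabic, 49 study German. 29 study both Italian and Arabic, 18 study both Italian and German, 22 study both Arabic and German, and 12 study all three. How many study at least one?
|A∪B∪C| = 62+42+49-29-18-22+12 = 96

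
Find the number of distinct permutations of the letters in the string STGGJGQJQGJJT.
13! / (2! × 4! × 4! × 1! × 2!) = 2702700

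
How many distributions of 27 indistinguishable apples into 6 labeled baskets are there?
C(27+6-1, 6-1) = C(32, 5) = 201376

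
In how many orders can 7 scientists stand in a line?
7! = 5040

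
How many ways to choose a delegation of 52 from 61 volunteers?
C(61,52) = 61!/(52!×9!) = 17341763505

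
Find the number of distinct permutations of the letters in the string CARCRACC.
8! / (2! × 2! × 4!) = 420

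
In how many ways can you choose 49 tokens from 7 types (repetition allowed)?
C(49+7-1, 7-1) = C(55, 6) = 28989675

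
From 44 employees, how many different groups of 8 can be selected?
C(44,8) = 44!/(8!×36!) = 177232627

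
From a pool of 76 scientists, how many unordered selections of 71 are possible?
C(76,71) = 76!/(71!×5!) = 18474840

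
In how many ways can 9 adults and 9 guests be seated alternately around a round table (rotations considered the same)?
Fix one of the adults: (9-1)! ways for the remaining adults, × 9! ways for the guests = 40320 × 362880 = 14631321600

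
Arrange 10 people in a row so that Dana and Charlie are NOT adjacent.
Total - adjacent = 10! - (10-1)!×2 = 3628800 - 725760 = 2903040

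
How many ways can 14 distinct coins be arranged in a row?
14! = 87178291200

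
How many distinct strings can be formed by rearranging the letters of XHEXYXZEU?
9! / (1! × 1! × 2! × 1! × 3! × 1!) = 30240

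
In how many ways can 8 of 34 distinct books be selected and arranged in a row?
P(34,8) = 34!/(34-8)! = 732058145280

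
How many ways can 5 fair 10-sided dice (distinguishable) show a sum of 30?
Coefficient of x^30 in (x + x² + ... + x^10)^5. By inclusion-exclusion on dice exceeding 10: Σ_j (-1)^j C(5,j)·C(30-1-10j, 4) = C(5,0)·C(29,4) - C(5,1)·C(19,4) + C(5,2)·C(9,4) = 1·23751 - 5·3876 + 10·126 = 5631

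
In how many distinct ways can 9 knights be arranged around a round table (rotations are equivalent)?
Circular: fix one position, arrange the rest. (9-1)! = 40320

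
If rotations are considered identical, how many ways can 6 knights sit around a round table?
Circular: fix one position, arrange the rest. (6-1)! = 120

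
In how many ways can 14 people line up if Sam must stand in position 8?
Fix one position: (14-1)! = 6227020800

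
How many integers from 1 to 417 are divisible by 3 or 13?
⌊417/3⌋ + ⌊417/13⌋ - ⌊417/39⌋ = 139 + 32 - 10 = 161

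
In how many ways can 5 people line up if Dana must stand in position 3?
Fix one position: (5-1)! = 24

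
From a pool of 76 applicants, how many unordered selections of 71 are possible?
C(76,71) = 76!/(71!×5!) = 18474840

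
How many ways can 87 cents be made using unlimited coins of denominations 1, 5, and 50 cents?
Coefficient of x^87 in 1/(1-x^1) · 1/(1-x^5) · 1/(1-x^50). Case on j = number of 50-cent coins (j = 0..1); remainder r = 87 - 50j is made from {1,5} in ⌊r/5⌋+1 ways. r = 87, 37 → 18 + 8 = 26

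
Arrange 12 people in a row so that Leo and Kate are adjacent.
Treat as block: (12-1)! × 2! = 39916800 × 2 = 79833600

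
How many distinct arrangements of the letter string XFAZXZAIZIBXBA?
14! / (3! × 3! × 2! × 2! × 1! × 3!) = 100900800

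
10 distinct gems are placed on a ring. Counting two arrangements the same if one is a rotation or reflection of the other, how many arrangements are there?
(10-1)!/2 = 362880/2 = 181440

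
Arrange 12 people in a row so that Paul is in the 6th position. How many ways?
Fix one position: (12-1)! = 39916800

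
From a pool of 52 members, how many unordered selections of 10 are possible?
C(52,10) = 52!/(10!×42!) = 15820024220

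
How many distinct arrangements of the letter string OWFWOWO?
7! / (3! × 3! × 1!) = 140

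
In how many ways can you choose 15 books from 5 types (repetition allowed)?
C(15+5-1, 5-1) = C(19, 4) = 3876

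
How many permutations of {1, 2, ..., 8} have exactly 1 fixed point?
Choose the 1 fixed point C(8,1) = 8, derange the rest: !7 = Σ_{j=0}^{7} (-1)^j·7!/j! = 5040 - 5040 + 2520 - 840 + 210 - 42 + 7 - 1 = 1854. Product = 8 × 1854 = 14832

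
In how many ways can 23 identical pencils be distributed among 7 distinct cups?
C(23+7-1, 7-1) = C(29, 6) = 475020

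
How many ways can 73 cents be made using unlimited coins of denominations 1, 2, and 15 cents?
Coefficient of x^73 in 1/(1-x^1) · 1/(1-x^2) · 1/(1-x^15). Case on j = number of 15-cent coins (j = 0..4); remainder r = 73 - 15j is made from {1,2} in ⌊r/2⌋+1 ways. r = 73, 58, 43, 28, 13 → 37 + 30 + 22 + 15 + 7 = 111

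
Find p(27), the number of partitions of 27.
Pentagonal recurrence p(n) = p(n-1) + p(n-2) - p(n-5) - p(n-7) + p(n-12) + p(n-15) - ... gives p(0..26) = 1, 1, 2, 3, 5, 7, 11, 15, 22, 30, 42, 56, 77, 101, 135, 176, 231, 297, 385, 490, 627, 792, 1002, 1255, 1575, 1958, 2436. p(27) = p(26) + p(25) - p(22) - p(20) + p(15) + p(12) - p(5) - p(1) = 2436 + 1958 - 1002 - 627 + 176 + 77 - 7 - 1 = 3010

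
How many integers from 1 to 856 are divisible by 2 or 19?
⌊856/2⌋ + ⌊856/19⌋ - ⌊856/38⌋ = 428 + 45 - 22 = 451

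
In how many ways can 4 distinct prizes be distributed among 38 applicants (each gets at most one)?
P(38,4) = 38!/(38-4)! = 1771560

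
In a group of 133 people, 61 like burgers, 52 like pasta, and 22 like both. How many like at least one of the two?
|A∪B| = |A| + |B| - |A∩B| = 61 + 52 - 22 = 91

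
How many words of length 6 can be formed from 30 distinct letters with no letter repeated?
P(30,6) = 30!/(30-6)! = 427518000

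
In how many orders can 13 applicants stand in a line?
13! = 6227020800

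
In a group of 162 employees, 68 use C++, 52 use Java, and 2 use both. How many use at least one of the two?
|A∪B| = |A| + |B| - |A∩B| = 68 + 52 - 2 = 118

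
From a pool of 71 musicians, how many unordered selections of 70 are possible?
C(71,70) = 71!/(70!×1!) = 71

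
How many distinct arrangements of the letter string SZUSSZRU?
8! / (2! × 3! × 1! × 2!) = 1680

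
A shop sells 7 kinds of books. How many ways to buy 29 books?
C(29+7-1, 7-1) = C(35, 6) = 1623160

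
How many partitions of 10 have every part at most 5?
Let r_j(i) = number of partitions of i into parts ≤ j, for i = 0..10. r_1(i) = 1 for all i; r_j(i) = r_{j-1}(i) + r_j(i-j). Rows j = 2..5: ≤2: 1 1 2 2 3 3 4 4 5 5 6; ≤3: 1 1 2 3 4 5 7 8 10 12 14; ≤4: 1 1 2 3 5 6 9 11 15 18 23; ≤5: 1 1 2 3 5 7 10 13 18 23 30. r_5(10) = 30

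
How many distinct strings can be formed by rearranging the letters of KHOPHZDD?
8! / (1! × 2! × 1! × 1! × 1! × 2!) = 10080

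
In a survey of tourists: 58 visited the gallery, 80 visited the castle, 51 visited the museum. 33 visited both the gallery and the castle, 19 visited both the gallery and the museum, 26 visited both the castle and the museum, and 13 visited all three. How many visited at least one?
|A∪B∪C| = 58+80+51-33-19-26+13 = 124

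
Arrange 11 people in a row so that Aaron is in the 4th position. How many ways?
Fix one position: (11-1)! = 3628800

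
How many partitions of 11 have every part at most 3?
Let r_j(i) = number of partitions of i into parts ≤ j, for i = 0..11. r_1(i) = 1 for all i; r_j(i) = r_{j-1}(i) + r_j(i-j). Rows j = 2..3: ≤2: 1 1 2 2 3 3 4 4 5 5 6 6; ≤3: 1 1 2 3 4 5 7 8 10 12 14 16. r_3(11) = 16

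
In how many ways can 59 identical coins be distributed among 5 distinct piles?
C(59+5-1, 5-1) = C(63, 4) = 595665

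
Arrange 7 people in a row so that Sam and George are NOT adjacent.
Total - adjacent = 7! - (7-1)!×2 = 5040 - 1440 = 3600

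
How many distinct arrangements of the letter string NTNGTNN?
7! / (2! × 4! × 1!) = 105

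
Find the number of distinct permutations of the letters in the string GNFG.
4! / (1! × 2! × 1!) = 12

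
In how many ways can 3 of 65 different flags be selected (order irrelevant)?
C(65,3) = 65!/(3!×62!) = 43680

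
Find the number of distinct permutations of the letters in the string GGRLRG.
6! / (2! × 3! × 1!) = 60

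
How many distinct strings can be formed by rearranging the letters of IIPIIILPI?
9! / (1! × 2! × 6!) = 252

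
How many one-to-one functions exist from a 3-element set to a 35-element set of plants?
P(35,3) = 35!/(35-3)! = 39270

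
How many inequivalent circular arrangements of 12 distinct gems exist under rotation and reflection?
(12-1)!/2 = 39916800/2 = 19958400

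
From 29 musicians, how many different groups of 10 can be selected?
C(29,10) = 29!/(10!×19!) = 20030010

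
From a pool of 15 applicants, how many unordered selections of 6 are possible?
C(15,6) = 15!/(6!×9!) = 5005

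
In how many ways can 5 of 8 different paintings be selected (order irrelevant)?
C(8,5) = 8!/(5!×3!) = 56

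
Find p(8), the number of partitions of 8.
Pentagonal recurrence p(n) = p(n-1) + p(n-2) - p(n-5) - p(n-7) + p(n-12) + p(n-15) - ... gives p(0..7) = 1, 1, 2, 3, 5, 7, 11, 15. p(8) = p(7) + p(6) - p(3) - p(1) = 15 + 11 - 3 - 1 = 22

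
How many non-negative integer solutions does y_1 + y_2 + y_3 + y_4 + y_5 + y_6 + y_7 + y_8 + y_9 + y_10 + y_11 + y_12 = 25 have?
C(25+12-1, 12-1) = C(36, 11) = 600805296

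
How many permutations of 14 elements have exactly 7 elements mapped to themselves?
Choose the 7 fixed points C(14,7) = 3432, derange the rest: !7 = Σ_{j=0}^{7} (-1)^j·7!/j! = 5040 - 5040 + 2520 - 840 + 210 - 42 + 7 - 1 = 1854. Product = 3432 × 1854 = 6362928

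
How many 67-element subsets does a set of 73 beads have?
C(73,67) = 73!/(67!×6!) = 170230452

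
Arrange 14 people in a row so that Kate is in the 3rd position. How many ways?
Fix one position: (14-1)! = 6227020800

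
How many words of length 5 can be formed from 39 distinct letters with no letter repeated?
P(39,5) = 39!/(39-5)! = 69090840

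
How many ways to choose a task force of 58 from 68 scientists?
C(68,58) = 68!/(58!×10!) = 290752384208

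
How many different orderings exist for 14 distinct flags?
14! = 87178291200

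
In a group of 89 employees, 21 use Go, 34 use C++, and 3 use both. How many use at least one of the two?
|A∪B| = |A| + |B| - |A∩B| = 21 + 34 - 3 = 52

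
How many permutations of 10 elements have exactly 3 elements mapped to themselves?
Choose the 3 fixed points C(10,3) = 120, derange the rest: !7 = Σ_{j=0}^{7} (-1)^j·7!/j! = 5040 - 5040 + 2520 - 840 + 210 - 42 + 7 - 1 = 1854. Product = 120 × 1854 = 222480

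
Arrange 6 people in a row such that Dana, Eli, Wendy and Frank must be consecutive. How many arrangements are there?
Treat the 4 as one block: (6-4+1)! × 4! = 6 × 24 = 144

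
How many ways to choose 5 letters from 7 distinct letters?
C(7,5) = 7!/(5!×2!) = 21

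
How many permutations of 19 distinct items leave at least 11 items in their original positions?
Exactly j fixed points: C(19,j)·!(19-j); sum over j ≥ 11 (derangement numbers via !m = (m-1)·(!(m-1) + !(m-2)): !0..!8 = 1, 0, 1, 2, 9, 44, 265, 1854, 14833). Σ_{j=11}^{19} C(19,j)·!(19-j) = C(19,11)·!8 + C(19,12)·!7 + C(19,13)·!6 + C(19,14)·!5 + C(19,15)·!4 + C(19,16)·!3 + C(19,17)·!2 + C(19,18)·!1 + C(19,19)·!0 = 75582·14833 + 50388·1854 + 27132·265 + 11628·44 + 3876·9 + 969·2 + 171·1 + 19·0 + 1·1 = 1222265764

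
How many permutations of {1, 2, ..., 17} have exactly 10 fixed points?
Choose the 10 fixed points C(17,10) = 19448, derange the rest: !7 = Σ_{j=0}^{7} (-1)^j·7!/j! = 5040 - 5040 + 2520 - 840 + 210 - 42 + 7 - 1 = 1854. Product = 19448 × 1854 = 36056592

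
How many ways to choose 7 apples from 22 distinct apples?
C(22,7) = 22!/(7!×15!) = 170544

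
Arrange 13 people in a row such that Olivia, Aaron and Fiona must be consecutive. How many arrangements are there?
Treat the 3 as one block: (13-3+1)! × 3! = 39916800 × 6 = 239500800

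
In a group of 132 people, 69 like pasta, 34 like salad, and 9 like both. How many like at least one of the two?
|A∪B| = |A| + |B| - |A∩B| = 69 + 34 - 9 = 94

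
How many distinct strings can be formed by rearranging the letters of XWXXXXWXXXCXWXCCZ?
17! / (10! × 3! × 1! × 3!) = 2722720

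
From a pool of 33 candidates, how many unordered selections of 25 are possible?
C(33,25) = 33!/(25!×8!) = 13884156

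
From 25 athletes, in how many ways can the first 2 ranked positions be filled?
P(25,2) = 25!/(25-2)! = 600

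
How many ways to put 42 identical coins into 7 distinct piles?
C(42+7-1, 7-1) = C(48, 6) = 12271512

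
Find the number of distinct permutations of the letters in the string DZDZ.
4! / (2! × 2!) = 6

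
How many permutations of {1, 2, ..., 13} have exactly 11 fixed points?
Choose the 11 fixed points C(13,11) = 78, derange the rest: !2 = Σ_{j=0}^{2} (-1)^j·2!/j! = 2 - 2 + 1 = 1. Product = 78 × 1 = 78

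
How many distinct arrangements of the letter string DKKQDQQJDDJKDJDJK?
17! / (3! × 4! × 4! × 6!) = 142942800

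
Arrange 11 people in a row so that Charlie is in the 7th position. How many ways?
Fix one position: (11-1)! = 3628800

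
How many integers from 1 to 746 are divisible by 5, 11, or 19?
⌊746/5⌋+⌊746/11⌋+⌊746/19⌋ - ⌊746/55⌋-⌊746/95⌋-⌊746/209⌋ + ⌊746/1045⌋ = 149+67+39 - 13-7-3 + 0 = 232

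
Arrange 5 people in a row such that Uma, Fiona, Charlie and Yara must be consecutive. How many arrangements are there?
Treat the 4 as one block: (5-4+1)! × 4! = 2 × 24 = 48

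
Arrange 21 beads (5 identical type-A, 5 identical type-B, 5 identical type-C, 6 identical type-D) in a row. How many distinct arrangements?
21! / (5! × 5! × 5! × 6!) = 41064607584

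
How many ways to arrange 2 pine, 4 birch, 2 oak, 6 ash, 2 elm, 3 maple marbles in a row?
19! / (2! × 4! × 2! × 6! × 2! × 3!) = 146659312800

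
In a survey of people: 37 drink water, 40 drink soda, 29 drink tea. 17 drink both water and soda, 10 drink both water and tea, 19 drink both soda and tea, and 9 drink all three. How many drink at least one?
|A∪B∪C| = 37+40+29-17-10-19+9 = 69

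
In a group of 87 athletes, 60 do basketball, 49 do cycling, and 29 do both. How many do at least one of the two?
|A∪B| = |A| + |B| - |A∩B| = 60 + 49 - 29 = 80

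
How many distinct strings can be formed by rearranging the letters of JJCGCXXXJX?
10! / (1! × 2! × 4! × 3!) = 12600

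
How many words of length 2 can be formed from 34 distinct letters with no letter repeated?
P(34,2) = 34!/(34-2)! = 1122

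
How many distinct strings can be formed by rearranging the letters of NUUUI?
5! / (3! × 1! × 1!) = 20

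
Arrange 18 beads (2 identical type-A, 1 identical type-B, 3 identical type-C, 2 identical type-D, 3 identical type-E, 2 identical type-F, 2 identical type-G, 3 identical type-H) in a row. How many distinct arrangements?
18! / (2! × 1! × 3! × 2! × 3! × 2! × 2! × 3!) = 1852538688000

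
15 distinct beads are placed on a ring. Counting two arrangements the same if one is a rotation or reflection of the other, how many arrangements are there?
(15-1)!/2 = 87178291200/2 = 43589145600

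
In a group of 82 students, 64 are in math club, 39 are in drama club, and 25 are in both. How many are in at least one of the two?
|A∪B| = |A| + |B| - |A∩B| = 64 + 39 - 25 = 78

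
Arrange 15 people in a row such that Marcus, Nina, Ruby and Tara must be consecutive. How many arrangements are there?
Treat the 4 as one block: (15-4+1)! × 4! = 479001600 × 24 = 11496038400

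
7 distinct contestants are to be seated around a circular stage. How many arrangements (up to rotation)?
Circular: fix one position, arrange the rest. (7-1)! = 720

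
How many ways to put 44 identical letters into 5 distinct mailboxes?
C(44+5-1, 5-1) = C(48, 4) = 194580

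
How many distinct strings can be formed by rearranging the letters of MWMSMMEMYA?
10! / (1! × 5! × 1! × 1! × 1! × 1!) = 30240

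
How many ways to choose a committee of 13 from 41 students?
C(41,13) = 41!/(13!×28!) = 17620076360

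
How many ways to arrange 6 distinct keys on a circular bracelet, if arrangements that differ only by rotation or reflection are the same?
(6-1)!/2 = 120/2 = 60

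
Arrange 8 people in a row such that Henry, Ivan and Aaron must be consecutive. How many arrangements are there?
Treat the 3 as one block: (8-3+1)! × 3! = 720 × 6 = 4320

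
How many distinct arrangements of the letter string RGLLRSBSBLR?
11! / (3! × 2! × 1! × 2! × 3!) = 277200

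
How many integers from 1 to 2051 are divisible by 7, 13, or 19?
⌊2051/7⌋+⌊2051/13⌋+⌊2051/19⌋ - ⌊2051/91⌋-⌊2051/133⌋-⌊2051/247⌋ + ⌊2051/1729⌋ = 293+157+107 - 22-15-8 + 1 = 513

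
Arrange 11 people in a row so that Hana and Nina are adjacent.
Treat as block: (11-1)! × 2! = 3628800 × 2 = 7257600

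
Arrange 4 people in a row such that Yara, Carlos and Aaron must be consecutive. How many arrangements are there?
Treat the 3 as one block: (4-3+1)! × 3! = 2 × 6 = 12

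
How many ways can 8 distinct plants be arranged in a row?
8! = 40320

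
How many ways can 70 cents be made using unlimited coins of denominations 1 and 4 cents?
Coefficient of x^70 in 1/(1-x^1) · 1/(1-x^4). Use j coins of 4 for j = 0..⌊70/4⌋ = 17, the rest in 1s: 17 + 1 = 18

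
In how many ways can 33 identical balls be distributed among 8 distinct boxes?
C(33+8-1, 8-1) = C(40, 7) = 18643560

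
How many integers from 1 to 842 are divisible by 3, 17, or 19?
⌊842/3⌋+⌊842/17⌋+⌊842/19⌋ - ⌊842/51⌋-⌊842/57⌋-⌊842/323⌋ + ⌊842/969⌋ = 280+49+44 - 16-14-2 + 0 = 341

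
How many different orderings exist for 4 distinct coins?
4! = 24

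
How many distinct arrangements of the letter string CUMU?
4! / (1! × 2! × 1!) = 12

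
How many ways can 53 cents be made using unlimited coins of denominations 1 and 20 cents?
Coefficient of x^53 in 1/(1-x^1) · 1/(1-x^20). Use j coins of 20 for j = 0..⌊53/20⌋ = 2, the rest in 1s: 2 + 1 = 3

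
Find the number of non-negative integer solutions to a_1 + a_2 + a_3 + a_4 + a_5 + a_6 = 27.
C(27+6-1, 6-1) = C(32, 5) = 201376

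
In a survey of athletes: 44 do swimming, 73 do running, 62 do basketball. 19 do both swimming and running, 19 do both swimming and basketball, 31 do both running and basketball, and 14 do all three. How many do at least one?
|A∪B∪C| = 44+73+62-19-19-31+14 = 124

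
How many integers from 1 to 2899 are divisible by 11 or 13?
⌊2899/11⌋ + ⌊2899/13⌋ - ⌊2899/143⌋ = 263 + 223 - 20 = 466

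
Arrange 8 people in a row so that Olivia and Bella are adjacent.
Treat as block: (8-1)! × 2! = 5040 × 2 = 10080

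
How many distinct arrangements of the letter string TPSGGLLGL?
9! / (1! × 1! × 3! × 1! × 3!) = 10080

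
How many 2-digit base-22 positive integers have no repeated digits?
First digit: 21 choices (nonzero). Then descending: 21 × 21 = 441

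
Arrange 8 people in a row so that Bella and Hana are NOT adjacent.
Total - adjacent = 8! - (8-1)!×2 = 40320 - 10080 = 30240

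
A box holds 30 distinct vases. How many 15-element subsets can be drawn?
C(30,15) = 30!/(15!×15!) = 155117520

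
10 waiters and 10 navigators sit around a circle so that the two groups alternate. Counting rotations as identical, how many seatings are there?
Fix one of the waiters: (10-1)! ways for the remaining waiters, × 10! ways for the navigators = 362880 × 3628800 = 1316818944000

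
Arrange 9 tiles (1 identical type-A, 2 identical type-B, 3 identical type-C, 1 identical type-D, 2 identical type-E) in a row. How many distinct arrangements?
9! / (1! × 2! × 3! × 1! × 2!) = 15120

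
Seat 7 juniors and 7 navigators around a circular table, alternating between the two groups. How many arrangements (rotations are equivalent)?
Fix one of the juniors: (7-1)! ways for the remaining juniors, × 7! ways for the navigators = 720 × 5040 = 3628800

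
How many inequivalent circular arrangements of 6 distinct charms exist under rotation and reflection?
(6-1)!/2 = 120/2 = 60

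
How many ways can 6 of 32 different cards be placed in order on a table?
P(32,6) = 32!/(32-6)! = 652458240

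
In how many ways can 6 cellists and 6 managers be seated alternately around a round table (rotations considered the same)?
Fix one of the cellists: (6-1)! ways for the remaining cellists, × 6! ways for the managers = 120 × 720 = 86400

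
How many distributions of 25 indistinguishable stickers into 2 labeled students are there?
C(25+2-1, 2-1) = C(26, 1) = 26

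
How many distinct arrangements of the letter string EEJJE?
5! / (2! × 3!) = 10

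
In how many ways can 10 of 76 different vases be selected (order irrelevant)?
C(76,10) = 76!/(10!×66!) = 954526728530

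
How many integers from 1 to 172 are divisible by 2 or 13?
⌊172/2⌋ + ⌊172/13⌋ - ⌊172/26⌋ = 86 + 13 - 6 = 93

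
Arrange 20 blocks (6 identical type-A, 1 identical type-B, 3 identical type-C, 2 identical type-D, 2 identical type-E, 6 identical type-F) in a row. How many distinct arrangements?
20! / (6! × 1! × 3! × 2! × 2! × 6!) = 195545750400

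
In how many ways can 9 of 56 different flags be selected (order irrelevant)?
C(56,9) = 56!/(9!×47!) = 7575968400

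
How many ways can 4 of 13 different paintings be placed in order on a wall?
P(13,4) = 13!/(13-4)! = 17160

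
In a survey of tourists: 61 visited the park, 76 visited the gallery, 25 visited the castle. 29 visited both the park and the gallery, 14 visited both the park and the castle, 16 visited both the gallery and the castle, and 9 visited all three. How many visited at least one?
|A∪B∪C| = 61+76+25-29-14-16+9 = 112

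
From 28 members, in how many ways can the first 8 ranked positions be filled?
P(28,8) = 28!/(28-8)! = 125318793600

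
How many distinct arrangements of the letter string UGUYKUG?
7! / (2! × 1! × 3! × 1!) = 420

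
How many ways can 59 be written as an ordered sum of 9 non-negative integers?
C(59+9-1, 9-1) = C(67, 8) = 6522361560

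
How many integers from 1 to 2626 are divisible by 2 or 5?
⌊2626/2⌋ + ⌊2626/5⌋ - ⌊2626/10⌋ = 1313 + 525 - 262 = 1576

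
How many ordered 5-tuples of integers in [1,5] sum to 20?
Coefficient of x^20 in (x + x² + ... + x^5)^5. By inclusion-exclusion on dice exceeding 5: Σ_j (-1)^j C(5,j)·C(20-1-5j, 4) = C(5,0)·C(19,4) - C(5,1)·C(14,4) + C(5,2)·C(9,4) - C(5,3)·C(4,4) = 1·3876 - 5·1001 + 10·126 - 10·1 = 121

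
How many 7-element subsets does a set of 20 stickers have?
C(20,7) = 20!/(7!×13!) = 77520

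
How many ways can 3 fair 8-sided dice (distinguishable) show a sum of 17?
Coefficient of x^17 in (x + x² + ... + x^8)^3. By inclusion-exclusion on dice exceeding 8: Σ_j (-1)^j C(3,j)·C(17-1-8j, 2) = C(3,0)·C(16,2) - C(3,1)·C(8,2) = 1·120 - 3·28 = 36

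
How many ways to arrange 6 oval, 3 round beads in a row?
9! / (6! × 3!) = 84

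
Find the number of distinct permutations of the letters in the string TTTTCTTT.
8! / (7! × 1!) = 8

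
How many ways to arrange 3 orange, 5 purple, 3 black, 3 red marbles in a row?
14! / (3! × 5! × 3! × 3!) = 3363360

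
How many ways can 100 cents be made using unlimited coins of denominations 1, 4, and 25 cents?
Coefficient of x^100 in 1/(1-x^1) · 1/(1-x^4) · 1/(1-x^25). Case on j = number of 25-cent coins (j = 0..4); remainder r = 100 - 25j is made from {1,4} in ⌊r/4⌋+1 ways. r = 100, 75, 50, 25, 0 → 26 + 19 + 13 + 7 + 1 = 66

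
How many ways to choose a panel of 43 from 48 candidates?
C(48,43) = 48!/(43!×5!) = 1712304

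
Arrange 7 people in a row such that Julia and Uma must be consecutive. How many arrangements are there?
Treat the 2 as one block: (7-2+1)! × 2! = 720 × 2 = 1440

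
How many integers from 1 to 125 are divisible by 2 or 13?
⌊125/2⌋ + ⌊125/13⌋ - ⌊125/26⌋ = 62 + 9 - 4 = 67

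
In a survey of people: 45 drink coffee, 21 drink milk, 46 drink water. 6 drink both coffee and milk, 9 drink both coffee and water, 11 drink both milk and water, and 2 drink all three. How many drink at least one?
|A∪B∪C| = 45+21+46-6-9-11+2 = 88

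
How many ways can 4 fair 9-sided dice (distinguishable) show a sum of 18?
Coefficient of x^18 in (x + x² + ... + x^9)^4. By inclusion-exclusion on dice exceeding 9: Σ_j (-1)^j C(4,j)·C(18-1-9j, 3) = C(4,0)·C(17,3) - C(4,1)·C(8,3) = 1·680 - 4·56 = 456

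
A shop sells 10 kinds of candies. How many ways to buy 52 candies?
C(52+10-1, 10-1) = C(61, 9) = 17341763505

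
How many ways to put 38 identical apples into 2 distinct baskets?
C(38+2-1, 2-1) = C(39, 1) = 39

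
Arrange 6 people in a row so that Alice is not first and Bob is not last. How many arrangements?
By inclusion-exclusion: 6! - 2×(6-1)! + (6-2)! = 720 - 240 + 24 = 504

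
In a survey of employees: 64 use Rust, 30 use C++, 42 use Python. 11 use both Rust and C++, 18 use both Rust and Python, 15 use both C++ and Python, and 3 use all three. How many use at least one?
|A∪B∪C| = 64+30+42-11-18-15+3 = 95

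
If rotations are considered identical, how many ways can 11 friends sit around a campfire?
Circular: fix one position, arrange the rest. (11-1)! = 3628800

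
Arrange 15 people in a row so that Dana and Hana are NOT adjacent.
Total - adjacent = 15! - (15-1)!×2 = 1307674368000 - 174356582400 = 1133317785600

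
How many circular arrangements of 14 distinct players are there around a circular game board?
Circular: fix one position, arrange the rest. (14-1)! = 6227020800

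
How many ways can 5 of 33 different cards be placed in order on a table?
P(33,5) = 33!/(33-5)! = 28480320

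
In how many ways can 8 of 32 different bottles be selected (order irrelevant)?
C(32,8) = 32!/(8!×24!) = 10518300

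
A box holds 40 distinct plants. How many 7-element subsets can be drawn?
C(40,7) = 40!/(7!×33!) = 18643560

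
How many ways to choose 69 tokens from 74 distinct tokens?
C(74,69) = 74!/(69!×5!) = 16108764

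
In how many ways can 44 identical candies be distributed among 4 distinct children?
C(44+4-1, 4-1) = C(47, 3) = 16215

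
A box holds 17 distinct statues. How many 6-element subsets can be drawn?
C(17,6) = 17!/(6!×11!) = 12376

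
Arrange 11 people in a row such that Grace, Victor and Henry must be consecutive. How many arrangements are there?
Treat the 3 as one block: (11-3+1)! × 3! = 362880 × 6 = 2177280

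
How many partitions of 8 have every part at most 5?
Let r_j(i) = number of partitions of i into parts ≤ j, for i = 0..8. r_1(i) = 1 for all i; r_j(i) = r_{j-1}(i) + r_j(i-j). Rows j = 2..5: ≤2: 1 1 2 2 3 3 4 4 5; ≤3: 1 1 2 3 4 5 7 8 10; ≤4: 1 1 2 3 5 6 9 11 15; ≤5: 1 1 2 3 5 7 10 13 18. r_5(8) = 18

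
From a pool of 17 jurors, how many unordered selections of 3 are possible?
C(17,3) = 17!/(3!×14!) = 680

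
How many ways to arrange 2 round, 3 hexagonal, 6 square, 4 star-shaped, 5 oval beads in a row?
20! / (2! × 3! × 6! × 4! × 5!) = 97772875200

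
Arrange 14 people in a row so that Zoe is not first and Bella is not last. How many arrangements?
By inclusion-exclusion: 14! - 2×(14-1)! + (14-2)! = 87178291200 - 12454041600 + 479001600 = 75203251200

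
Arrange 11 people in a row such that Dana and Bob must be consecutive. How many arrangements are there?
Treat the 2 as one block: (11-2+1)! × 2! = 3628800 × 2 = 7257600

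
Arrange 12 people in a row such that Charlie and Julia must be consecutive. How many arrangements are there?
Treat the 2 as one block: (12-2+1)! × 2! = 39916800 × 2 = 79833600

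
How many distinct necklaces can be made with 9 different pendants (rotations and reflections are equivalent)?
(9-1)!/2 = 40320/2 = 20160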